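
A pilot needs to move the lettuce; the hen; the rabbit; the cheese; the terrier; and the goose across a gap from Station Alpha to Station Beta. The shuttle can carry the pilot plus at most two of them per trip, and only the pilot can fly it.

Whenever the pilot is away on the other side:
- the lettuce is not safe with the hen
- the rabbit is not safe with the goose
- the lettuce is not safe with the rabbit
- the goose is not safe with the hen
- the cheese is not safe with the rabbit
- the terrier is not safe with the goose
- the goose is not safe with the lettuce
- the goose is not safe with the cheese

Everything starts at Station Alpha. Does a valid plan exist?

No

Whatever the first load, the items left behind include a forbidden pair without the pilot. No opening move is safe, so no plan exists.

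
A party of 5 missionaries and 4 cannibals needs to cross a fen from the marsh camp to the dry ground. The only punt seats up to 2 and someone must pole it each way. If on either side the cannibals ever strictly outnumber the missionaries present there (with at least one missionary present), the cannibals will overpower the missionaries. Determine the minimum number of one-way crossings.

15

Counting alone: each trip to the dry ground takes at most 2 across and each return brings at least 1 back, so after t trips out (and t−1 returns) at most 2t − (t−1) of the 9 are across; that first reaches 9 at t = 8, so at least 15 crossings are needed.
The plan below uses exactly 15 crossings, so it is optimal:
1. 2 cannibals → the dry ground.  (the marsh camp: 5M 2C; the dry ground: 0M 2C)
2. 1 cannibal ← the marsh camp.  (the marsh camp: 5M 3C; the dry ground: 0M 1C)
3. 2 cannibals → the dry ground.  (the marsh camp: 5M 1C; the dry ground: 0M 3C)
4. 1 cannibal ← the marsh camp.  (the marsh camp: 5M 2C; the dry ground: 0M 2C)
5. 2 missionaries → the dry ground.  (the marsh camp: 3M 2C; the dry ground: 2M 2C)
6. 1 cannibal ← the marsh camp.  (the marsh camp: 3M 3C; the dry ground: 2M 1C)
7. 1 missionary and 1 cannibal → the dry ground.  (the marsh camp: 2M 2C; the dry ground: 3M 2C)
8. 1 missionary ← the marsh camp.  (the marsh camp: 3M 2C; the dry ground: 2M 2C)
9. 1 missionary and 1 cannibal → the dry ground.  (the marsh camp: 2M 1C; the dry ground: 3M 3C)
10. 1 cannibal ← the marsh camp.  (the marsh camp: 2M 2C; the dry ground: 3M 2C)
11. 1 missionary and 1 cannibal → the dry ground.  (the marsh camp: 1M 1C; the dry ground: 4M 3C)
12. 1 missionary ← the marsh camp.  (the marsh camp: 2M 1C; the dry ground: 3M 3C)
13. 1 missionary and 1 cannibal → the dry ground.  (the marsh camp: 1M 0C; the dry ground: 4M 4C)
14. 1 cannibal ← the marsh camp.  (the marsh camp: 1M 1C; the dry ground: 4M 3C)
15. 1 missionary and 1 cannibal → the dry ground.  (the marsh camp: 0M 0C; the dry ground: 5M 4C)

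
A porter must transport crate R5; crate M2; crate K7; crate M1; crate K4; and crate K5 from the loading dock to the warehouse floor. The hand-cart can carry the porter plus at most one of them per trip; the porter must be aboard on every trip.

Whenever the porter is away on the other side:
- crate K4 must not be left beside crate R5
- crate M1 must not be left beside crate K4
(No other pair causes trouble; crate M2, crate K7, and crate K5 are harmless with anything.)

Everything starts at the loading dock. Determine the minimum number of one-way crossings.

Counting alone: the porter can take at most 1 across per trip to the warehouse floor, so moving all 6 needs at least 6 loaded trips out, with a return between consecutive ones — at least 11 crossings.
The safety rule pushes this higher. Following every safe sequence of crossings, the most of the 6 that can be at the warehouse floor as the hand-cart arrives there on crossing 11 is 5 — never all 6.
So no plan with fewer than 13 crossings exists, and this one achieves 13:
1. Porter goes to the warehouse floor with crate K4.
2. Porter goes back to the loading dock alone.
3. Porter goes to the warehouse floor with crate R5.
4. Porter goes back to the loading dock with crate K4.
5. Porter goes to the warehouse floor with crate M1.
6. Porter goes back to the loading dock alone.
7. Porter goes to the warehouse floor with crate M2.
8. Porter goes back to the loading dock alone.
9. Porter goes to the warehouse floor with crate K7.
10. Porter goes back to the loading dock alone.
11. Porter goes to the warehouse floor with crate K5.
12. Porter goes back to the loading dock alone.
13. Porter goes to the warehouse floor with crate K4.

13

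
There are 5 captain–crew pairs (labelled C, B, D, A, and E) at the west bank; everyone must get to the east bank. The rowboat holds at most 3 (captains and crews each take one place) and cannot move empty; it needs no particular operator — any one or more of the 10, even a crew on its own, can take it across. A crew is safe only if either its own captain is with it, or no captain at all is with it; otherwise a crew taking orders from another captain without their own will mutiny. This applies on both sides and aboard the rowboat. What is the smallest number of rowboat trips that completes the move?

11

Counting alone: each trip to the east bank takes at most 3 across and each return brings at least 1 back, so after t trips out (and t−1 returns) at most 3t − (t−1) of the 10 are across; that first reaches 10 at t = 5, so at least 9 crossings are needed.
The safety rule pushes this higher. Following every safe sequence of crossings, the most of the 10 that can be at the east bank as the rowboat arrives there on crossing 9 is 9 — never all 10.
So no plan with fewer than 11 crossings exists, and this one achieves 11:
1. captain C and crew C cross → the east bank.
2. captain C crosses ← the west bank.
3. crew A, crew B, and crew D cross → the east bank.
4. crew C crosses ← the west bank.
5. captain A, captain B, and captain D cross → the east bank.
6. captain B and crew B cross ← the west bank.
7. captain B, captain C, and captain E cross → the east bank.
8. crew D crosses ← the west bank.
9. crew B and crew C cross → the east bank.
10. crew C crosses ← the west bank.
11. crew C, crew D, and crew E cross → the east bank.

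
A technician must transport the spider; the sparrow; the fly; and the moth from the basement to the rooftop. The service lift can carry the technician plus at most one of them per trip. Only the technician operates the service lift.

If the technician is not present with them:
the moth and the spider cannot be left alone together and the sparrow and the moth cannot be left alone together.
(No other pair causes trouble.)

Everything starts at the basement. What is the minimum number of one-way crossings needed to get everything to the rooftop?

Counting alone: the technician can take at most 1 across per trip to the rooftop, so moving all 4 needs at least 4 loaded trips out, with a return between consecutive ones — at least 7 crossings.
The safety rule pushes this higher. Following every safe sequence of crossings, the most of the 4 that can be at the rooftop as the service lift arrives there on crossing 7 is 3 — never all 4.
So no plan with fewer than 9 crossings exists, and this one achieves 9:
1. Technician goes to the rooftop with the moth.  [the basement: the fly, the sparrow, the spider | the rooftop: the moth]
2. Technician goes back to the basement alone.  [the basement: the fly, the sparrow, the spider | the rooftop: the moth]
3. Technician goes to the rooftop with the spider.  [the basement: the fly, the sparrow | the rooftop: the moth, the spider]
4. Technician goes back to the basement with the moth.  [the basement: the fly, the moth, the sparrow | the rooftop: the spider]
5. Technician goes to the rooftop with the sparrow.  [the basement: the fly, the moth | the rooftop: the sparrow, the spider]
6. Technician goes back to the basement alone.  [the basement: the fly, the moth | the rooftop: the sparrow, the spider]
7. Technician goes to the rooftop with the fly.  [the basement: the moth | the rooftop: the fly, the sparrow, the spider]
8. Technician goes back to the basement alone.  [the basement: the moth | the rooftop: the fly, the sparrow, the spider]
9. Technician goes to the rooftop with the moth.  [the basement: — | the rooftop: the fly, the moth, the sparrow, the spider]

9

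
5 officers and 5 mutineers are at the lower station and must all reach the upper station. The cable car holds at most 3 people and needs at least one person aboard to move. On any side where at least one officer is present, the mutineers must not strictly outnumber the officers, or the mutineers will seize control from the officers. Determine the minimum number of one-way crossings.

11

Counting alone: each trip to the upper station takes at most 3 across and each return brings at least 1 back, so after t trips out (and t−1 returns) at most 3t − (t−1) of the 10 are across; that first reaches 10 at t = 5, so at least 9 crossings are needed.
The safety rule pushes this higher. Following every safe sequence of crossings, the most of the 10 that can be at the upper station as the cable car arrives there on crossing 9 is 9 — never all 10.
So no plan with fewer than 11 crossings exists, and this one achieves 11:
1. 2 mutineers → the upper station.  (the lower station: 5O 3M; the upper station: 0O 2M)
2. 1 mutineer ← the lower station.  (the lower station: 5O 4M; the upper station: 0O 1M)
3. 3 mutineers → the upper station.  (the lower station: 5O 1M; the upper station: 0O 4M)
4. 1 mutineer ← the lower station.  (the lower station: 5O 2M; the upper station: 0O 3M)
5. 3 officers → the upper station.  (the lower station: 2O 2M; the upper station: 3O 3M)
6. 1 officer and 1 mutineer ← the lower station.  (the lower station: 3O 3M; the upper station: 2O 2M)
7. 3 officers → the upper station.  (the lower station: 0O 3M; the upper station: 5O 2M)
8. 1 mutineer ← the lower station.  (the lower station: 0O 4M; the upper station: 5O 1M)
9. 2 mutineers → the upper station.  (the lower station: 0O 2M; the upper station: 5O 3M)
10. 1 mutineer ← the lower station.  (the lower station: 0O 3M; the upper station: 5O 2M)
11. 3 mutineers → the upper station.  (the lower station: 0O 0M; the upper station: 5O 5M)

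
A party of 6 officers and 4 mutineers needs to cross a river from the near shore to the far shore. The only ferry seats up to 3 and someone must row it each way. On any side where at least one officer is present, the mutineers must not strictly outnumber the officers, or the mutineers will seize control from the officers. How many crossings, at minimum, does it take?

9

Counting alone: each trip to the far shore takes at most 3 across and each return brings at least 1 back, so after t trips out (and t−1 returns) at most 3t − (t−1) of the 10 are across; that first reaches 10 at t = 5, so at least 9 crossings are needed.
The plan below uses exactly 9 crossings, so it is optimal:
1. 2 mutineers → the far shore.  (the near shore: 6O 2M; the far shore: 0O 2M)
2. 1 mutineer ← the near shore.  (the near shore: 6O 3M; the far shore: 0O 1M)
3. 3 mutineers → the far shore.  (the near shore: 6O 0M; the far shore: 0O 4M)
4. 1 mutineer ← the near shore.  (the near shore: 6O 1M; the far shore: 0O 3M)
5. 3 officers → the far shore.  (the near shore: 3O 1M; the far shore: 3O 3M)
6. 1 mutineer ← the near shore.  (the near shore: 3O 2M; the far shore: 3O 2M)
7. 1 officer and 2 mutineers → the far shore.  (the near shore: 2O 0M; the far shore: 4O 4M)
8. 1 mutineer ← the near shore.  (the near shore: 2O 1M; the far shore: 4O 3M)
9. 2 officers and 1 mutineer → the far shore.  (the near shore: 0O 0M; the far shore: 6O 4M)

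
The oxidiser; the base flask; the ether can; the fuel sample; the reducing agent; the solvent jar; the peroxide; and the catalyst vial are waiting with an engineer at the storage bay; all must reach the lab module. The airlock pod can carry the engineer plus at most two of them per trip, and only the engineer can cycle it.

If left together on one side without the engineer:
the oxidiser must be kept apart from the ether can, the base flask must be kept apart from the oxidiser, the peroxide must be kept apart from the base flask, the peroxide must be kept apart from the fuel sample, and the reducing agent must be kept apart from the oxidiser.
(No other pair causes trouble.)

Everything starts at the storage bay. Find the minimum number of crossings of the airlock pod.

Counting alone: the engineer can take at most 2 across per trip to the lab module, so moving all 8 needs at least 4 loaded trips out, with a return between consecutive ones — at least 7 crossings.
The safety rule pushes this higher. Following every safe sequence of crossings, the most of the 8 that can be at the lab module as the airlock pod arrives there on crossing 7 is 7 — never all 8.
So no plan with fewer than 9 crossings exists, and this one achieves 9:
1. Engineer goes to the lab module with the oxidiser and the peroxide.  [the storage bay: the base flask, the catalyst vial, the ether can, the fuel sample, the reducing agent, the solvent jar | the lab module: the oxidiser, the peroxide]
2. Engineer goes back to the storage bay alone.  [the storage bay: the base flask, the catalyst vial, the ether can, the fuel sample, the reducing agent, the solvent jar | the lab module: the oxidiser, the peroxide]
3. Engineer goes to the lab module with the base flask and the ether can.  [the storage bay: the catalyst vial, the fuel sample, the reducing agent, the solvent jar | the lab module: the base flask, the ether can, the oxidiser, the peroxide]
4. Engineer goes back to the storage bay with the oxidiser and the peroxide.  [the storage bay: the catalyst vial, the fuel sample, the oxidiser, the peroxide, the reducing agent, the solvent jar | the lab module: the base flask, the ether can]
5. Engineer goes to the lab module with the fuel sample and the reducing agent.  [the storage bay: the catalyst vial, the oxidiser, the peroxide, the solvent jar | the lab module: the base flask, the ether can, the fuel sample, the reducing agent]
6. Engineer goes back to the storage bay alone.  [the storage bay: the catalyst vial, the oxidiser, the peroxide, the solvent jar | the lab module: the base flask, the ether can, the fuel sample, the reducing agent]
7. Engineer goes to the lab module with the catalyst vial and the solvent jar.  [the storage bay: the oxidiser, the peroxide | the lab module: the base flask, the catalyst vial, the ether can, the fuel sample, the reducing agent, the solvent jar]
8. Engineer goes back to the storage bay alone.  [the storage bay: the oxidiser, the peroxide | the lab module: the base flask, the catalyst vial, the ether can, the fuel sample, the reducing agent, the solvent jar]
9. Engineer goes to the lab module with the oxidiser and the peroxide.  [the storage bay: — | the lab module: the base flask, the catalyst vial, the ether can, the fuel sample, the oxidiser, the peroxide, the reducing agent, the solvent jar]

9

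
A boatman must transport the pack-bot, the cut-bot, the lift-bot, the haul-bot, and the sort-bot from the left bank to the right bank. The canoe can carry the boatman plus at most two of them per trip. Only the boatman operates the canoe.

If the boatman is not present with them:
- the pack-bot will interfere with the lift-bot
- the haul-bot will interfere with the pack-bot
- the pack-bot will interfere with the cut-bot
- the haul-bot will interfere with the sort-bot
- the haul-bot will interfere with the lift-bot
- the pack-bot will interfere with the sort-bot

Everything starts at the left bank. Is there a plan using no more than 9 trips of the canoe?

Yes

Yes — this plan uses 7 crossings (≤ 9):
1. Boatman goes to the right bank with the haul-bot and the pack-bot.  [the left bank: the cut-bot, the lift-bot, the sort-bot | the right bank: the haul-bot, the pack-bot]
2. Boatman goes back to the left bank with the pack-bot.  [the left bank: the cut-bot, the lift-bot, the pack-bot, the sort-bot | the right bank: the haul-bot]
3. Boatman goes to the right bank with the cut-bot and the pack-bot.  [the left bank: the lift-bot, the sort-bot | the right bank: the cut-bot, the haul-bot, the pack-bot]
4. Boatman goes back to the left bank with the pack-bot.  [the left bank: the lift-bot, the pack-bot, the sort-bot | the right bank: the cut-bot, the haul-bot]
5. Boatman goes to the right bank with the lift-bot and the sort-bot.  [the left bank: the pack-bot | the right bank: the cut-bot, the haul-bot, the lift-bot, the sort-bot]
6. Boatman goes back to the left bank with the haul-bot.  [the left bank: the haul-bot, the pack-bot | the right bank: the cut-bot, the lift-bot, the sort-bot]
7. Boatman goes to the right bank with the haul-bot and the pack-bot.  [the left bank: — | the right bank: the cut-bot, the haul-bot, the lift-bot, the pack-bot, the sort-bot]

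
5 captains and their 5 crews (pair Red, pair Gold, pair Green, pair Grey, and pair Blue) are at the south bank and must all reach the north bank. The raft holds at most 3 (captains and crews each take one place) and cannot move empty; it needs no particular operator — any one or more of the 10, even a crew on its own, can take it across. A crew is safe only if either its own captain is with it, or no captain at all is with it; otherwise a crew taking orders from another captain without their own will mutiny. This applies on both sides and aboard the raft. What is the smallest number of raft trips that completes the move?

11

Counting alone: each trip to the north bank takes at most 3 across and each return brings at least 1 back, so after t trips out (and t−1 returns) at most 3t − (t−1) of the 10 are across; that first reaches 10 at t = 5, so at least 9 crossings are needed.
The safety rule pushes this higher. Following every safe sequence of crossings, the most of the 10 that can be at the north bank as the raft arrives there on crossing 9 is 9 — never all 10.
So no plan with fewer than 11 crossings exists, and this one achieves 11:
1. captain Red and crew Red cross → the north bank.
2. captain Red crosses ← the south bank.
3. crew Gold, crew Green, and crew Grey cross → the north bank.
4. crew Red crosses ← the south bank.
5. captain Gold, captain Green, and captain Grey cross → the north bank.
6. captain Gold and crew Gold cross ← the south bank.
7. captain Blue, captain Gold, and captain Red cross → the north bank.
8. crew Green crosses ← the south bank.
9. crew Gold and crew Red cross → the north bank.
10. crew Red crosses ← the south bank.
11. crew Blue, crew Green, and crew Red cross → the north bank.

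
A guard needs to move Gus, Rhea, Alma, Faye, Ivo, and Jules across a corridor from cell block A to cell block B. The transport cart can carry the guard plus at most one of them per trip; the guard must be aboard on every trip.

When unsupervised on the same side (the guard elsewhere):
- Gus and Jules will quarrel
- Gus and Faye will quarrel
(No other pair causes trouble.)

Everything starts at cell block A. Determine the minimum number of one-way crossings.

13

Counting alone: the guard can take at most 1 across per trip to cell block B, so moving all 6 needs at least 6 loaded trips out, with a return between consecutive ones — at least 11 crossings.
The safety rule pushes this higher. Following every safe sequence of crossings, the most of the 6 that can be at cell block B as the transport cart arrives there on crossing 11 is 5 — never all 6.
So no plan with fewer than 13 crossings exists, and this one achieves 13:
1. Guard goes to cell block B with Gus.
2. Guard goes back to cell block A alone.
3. Guard goes to cell block B with Rhea.
4. Guard goes back to cell block A alone.
5. Guard goes to cell block B with Alma.
6. Guard goes back to cell block A alone.
7. Guard goes to cell block B with Faye.
8. Guard goes back to cell block A with Gus.
9. Guard goes to cell block B with Jules.
10. Guard goes back to cell block A alone.
11. Guard goes to cell block B with Ivo.
12. Guard goes back to cell block A alone.
13. Guard goes to cell block B with Gus.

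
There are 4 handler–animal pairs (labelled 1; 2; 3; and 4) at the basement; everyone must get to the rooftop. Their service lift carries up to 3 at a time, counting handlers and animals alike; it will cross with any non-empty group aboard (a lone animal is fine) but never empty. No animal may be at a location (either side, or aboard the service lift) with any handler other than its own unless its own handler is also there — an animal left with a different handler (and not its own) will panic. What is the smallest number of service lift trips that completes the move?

Counting alone: each trip to the rooftop takes at most 3 across and each return brings at least 1 back, so after t trips out (and t−1 returns) at most 3t − (t−1) of the 8 are across; that first reaches 8 at t = 4, so at least 7 crossings are needed.
The safety rule pushes this higher. Following every safe sequence of crossings, the most of the 8 that can be at the rooftop as the service lift arrives there on crossing 7 is 7 — never all 8.
So no plan with fewer than 9 crossings exists, and this one achieves 9:
1. animal 1 and handler 1 cross → the rooftop.
2. handler 1 crosses ← the basement.
3. animal 2, handler 1, and handler 2 cross → the rooftop.
4. animal 1 and handler 1 cross ← the basement.
5. handler 1, handler 3, and handler 4 cross → the rooftop.
6. animal 2 crosses ← the basement.
7. animal 1 and animal 2 cross → the rooftop.
8. animal 1 crosses ← the basement.
9. animal 1, animal 3, and animal 4 cross → the rooftop.

9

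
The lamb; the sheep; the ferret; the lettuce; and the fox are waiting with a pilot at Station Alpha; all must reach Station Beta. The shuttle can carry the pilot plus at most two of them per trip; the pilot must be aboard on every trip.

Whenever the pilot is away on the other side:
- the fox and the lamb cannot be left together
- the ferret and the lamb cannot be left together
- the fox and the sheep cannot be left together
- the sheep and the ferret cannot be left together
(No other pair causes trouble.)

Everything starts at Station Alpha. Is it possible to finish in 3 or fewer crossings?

No

Counting alone: the pilot can take at most 2 across per trip to Station Beta, so moving all 5 needs at least 3 loaded trips out, with a return between consecutive ones — at least 5 crossings.
Since 3 < 5, 3 crossings cannot be enough. (The shortest complete plan in fact takes 5:)
1. Pilot goes to Station Beta with the lamb and the sheep.  [Station Alpha: the ferret, the fox, the lettuce | Station Beta: the lamb, the sheep]
2. Pilot goes back to Station Alpha alone.  [Station Alpha: the ferret, the fox, the lettuce | Station Beta: the lamb, the sheep]
3. Pilot goes to Station Beta with the lettuce.  [Station Alpha: the ferret, the fox | Station Beta: the lamb, the lettuce, the sheep]
4. Pilot goes back to Station Alpha alone.  [Station Alpha: the ferret, the fox | Station Beta: the lamb, the lettuce, the sheep]
5. Pilot goes to Station Beta with the ferret and the fox.  [Station Alpha: — | Station Beta: the ferret, the fox, the lamb, the lettuce, the sheep]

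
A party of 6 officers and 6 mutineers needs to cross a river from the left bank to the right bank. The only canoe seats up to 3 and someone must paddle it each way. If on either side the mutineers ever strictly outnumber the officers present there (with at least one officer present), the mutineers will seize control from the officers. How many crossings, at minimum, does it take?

Following every safe sequence of crossings from the start, the most of the 12 that can be at the right bank as the canoe arrives there on crossings 1, 3, 5 is 3, 5, 6 respectively; the best ever achieved is 6 of 12.
From crossing 7 on, no configuration arises that was not already reachable earlier: only 17 distinct safe configurations (who is on which side, and where the canoe is) can ever be reached, none of them has everyone across, and every continuation just revisits them. They are: 0 officers + 0 mutineers across (canoe back at the start); 0 officers + 1 mutineer across (canoe there); 0 officers + 1 mutineer across (canoe back at the start); 0 officers + 2 mutineers across (canoe there); 0 officers + 2 mutineers across (canoe back at the start); 0 officers + 3 mutineers across (canoe there); 0 officers + 3 mutineers across (canoe back at the start); 0 officers + 4 mutineers across (canoe there); 0 officers + 4 mutineers across (canoe back at the start); 0 officers + 5 mutineers across (canoe there); 0 officers + 5 mutineers across (canoe back at the start); 0 officers + 6 mutineers across (canoe there); 1 officer + 1 mutineer across (canoe there); 1 officer + 1 mutineer across (canoe back at the start); 2 officers + 2 mutineers across (canoe there); 2 officers + 2 mutineers across (canoe back at the start); 3 officers + 3 mutineers across (canoe there). So no valid plan exists.

impossible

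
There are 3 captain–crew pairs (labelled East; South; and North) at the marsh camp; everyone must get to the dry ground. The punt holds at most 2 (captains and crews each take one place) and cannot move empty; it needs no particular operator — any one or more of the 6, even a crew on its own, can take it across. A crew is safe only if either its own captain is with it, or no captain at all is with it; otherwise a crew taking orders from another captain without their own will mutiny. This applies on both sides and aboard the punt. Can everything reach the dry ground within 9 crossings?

Counting alone: each trip to the dry ground takes at most 2 across and each return brings at least 1 back, so after t trips out (and t−1 returns) at most 2t − (t−1) of the 6 are across; that first reaches 6 at t = 5, so at least 9 crossings are needed.
The safety rule pushes this higher. Following every safe sequence of crossings, the most of the 6 that can be at the dry ground as the punt arrives there on crossing 9 is 5 — never all 6.
So the move cannot be finished within 9 crossings. (The shortest complete plan takes 11:)
1. captain East and crew East cross → the dry ground.
2. captain East crosses ← the marsh camp.
3. crew North and crew South cross → the dry ground.
4. crew East crosses ← the marsh camp.
5. captain North and captain South cross → the dry ground.
6. captain South and crew South cross ← the marsh camp.
7. captain East and captain South cross → the dry ground.
8. crew North crosses ← the marsh camp.
9. crew East and crew South cross → the dry ground.
10. captain North crosses ← the marsh camp.
11. captain North and crew North cross → the dry ground.

No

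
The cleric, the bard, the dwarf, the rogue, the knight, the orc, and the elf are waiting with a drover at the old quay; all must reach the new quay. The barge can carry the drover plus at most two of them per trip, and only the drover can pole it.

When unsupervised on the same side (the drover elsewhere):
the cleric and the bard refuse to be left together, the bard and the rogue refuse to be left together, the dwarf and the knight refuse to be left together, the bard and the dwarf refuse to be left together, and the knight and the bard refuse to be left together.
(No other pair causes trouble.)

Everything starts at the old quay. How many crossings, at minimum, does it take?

Counting alone: the drover can take at most 2 across per trip to the new quay, so moving all 7 needs at least 4 loaded trips out, with a return between consecutive ones — at least 7 crossings.
The safety rule pushes this higher. Following every safe sequence of crossings, the most of the 7 that can be at the new quay as the barge arrives there on crossings 7, 9 is 5, 6 respectively — never all 7.
So no plan with fewer than 11 crossings exists, and this one achieves 11:
1. Drover goes to the new quay with the bard and the dwarf.
2. Drover goes back to the old quay with the bard.
3. Drover goes to the new quay with the bard and the cleric.
4. Drover goes back to the old quay with the bard.
5. Drover goes to the new quay with the bard and the rogue.
6. Drover goes back to the old quay with the bard.
7. Drover goes to the new quay with the bard and the orc.
8. Drover goes back to the old quay with the bard.
9. Drover goes to the new quay with the bard and the elf.
10. Drover goes back to the old quay with the bard.
11. Drover goes to the new quay with the bard and the knight.

11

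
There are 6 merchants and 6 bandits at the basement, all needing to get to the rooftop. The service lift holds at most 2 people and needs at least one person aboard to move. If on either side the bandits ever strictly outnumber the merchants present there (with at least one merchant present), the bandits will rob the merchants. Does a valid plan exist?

No

Following every safe sequence of crossings from the start, the most of the 12 that can be at the rooftop as the service lift arrives there on crossings 1, 3, 5, 7, 9 is 2, 3, 4, 5, 6 respectively; the best ever achieved is 6 of 12.
From crossing 11 on, no configuration arises that was not already reachable earlier: only 15 distinct safe configurations (who is on which side, and where the service lift is) can ever be reached, none of them has everyone across, and every continuation just revisits them. They are: 0 merchants + 0 bandits across (service lift back at the start); 0 merchants + 1 bandit across (service lift there); 0 merchants + 1 bandit across (service lift back at the start); 0 merchants + 2 bandits across (service lift there); 0 merchants + 2 bandits across (service lift back at the start); 0 merchants + 3 bandits across (service lift there); 0 merchants + 3 bandits across (service lift back at the start); 0 merchants + 4 bandits across (service lift there); 0 merchants + 4 bandits across (service lift back at the start); 0 merchants + 5 bandits across (service lift there); 0 merchants + 5 bandits across (service lift back at the start); 0 merchants + 6 bandits across (service lift there); 1 merchant + 1 bandit across (service lift there); 1 merchant + 1 bandit across (service lift back at the start); 2 merchants + 2 bandits across (service lift there). So no valid plan exists.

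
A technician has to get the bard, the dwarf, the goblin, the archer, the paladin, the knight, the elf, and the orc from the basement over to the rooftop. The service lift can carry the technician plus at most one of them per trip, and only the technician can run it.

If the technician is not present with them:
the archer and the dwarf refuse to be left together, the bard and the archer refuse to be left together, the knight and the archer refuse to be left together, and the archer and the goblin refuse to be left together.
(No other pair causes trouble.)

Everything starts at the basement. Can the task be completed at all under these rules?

Following every safe sequence of crossings from the start, the most of the 8 that can be at the rooftop as the service lift arrives there on crossings 1, 3, 5, 7, 9 is 1, 2, 3, 4, 5 respectively; the best ever achieved is 5 of 8.
From crossing 11 on, no configuration arises that was not already reachable earlier: only 88 distinct safe configurations (who is on which side, and where the service lift is) can ever be reached, none of them has everyone across, and every continuation just revisits them. So no valid plan exists.

No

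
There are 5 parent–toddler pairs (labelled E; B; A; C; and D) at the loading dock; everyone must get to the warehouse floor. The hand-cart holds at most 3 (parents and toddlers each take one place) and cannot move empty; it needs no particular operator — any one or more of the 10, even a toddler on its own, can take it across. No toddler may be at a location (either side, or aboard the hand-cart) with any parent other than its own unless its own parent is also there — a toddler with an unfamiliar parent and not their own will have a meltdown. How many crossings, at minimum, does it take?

11

Counting alone: each trip to the warehouse floor takes at most 3 across and each return brings at least 1 back, so after t trips out (and t−1 returns) at most 3t − (t−1) of the 10 are across; that first reaches 10 at t = 5, so at least 9 crossings are needed.
The safety rule pushes this higher. Following every safe sequence of crossings, the most of the 10 that can be at the warehouse floor as the hand-cart arrives there on crossing 9 is 9 — never all 10.
So no plan with fewer than 11 crossings exists, and this one achieves 11:
1. parent E and toddler E cross → the warehouse floor.
2. parent E crosses ← the loading dock.
3. toddler A, toddler B, and toddler C cross → the warehouse floor.
4. toddler E crosses ← the loading dock.
5. parent A, parent B, and parent C cross → the warehouse floor.
6. parent B and toddler B cross ← the loading dock.
7. parent B, parent D, and parent E cross → the warehouse floor.
8. toddler A crosses ← the loading dock.
9. toddler B and toddler E cross → the warehouse floor.
10. toddler E crosses ← the loading dock.
11. toddler A, toddler D, and toddler E cross → the warehouse floor.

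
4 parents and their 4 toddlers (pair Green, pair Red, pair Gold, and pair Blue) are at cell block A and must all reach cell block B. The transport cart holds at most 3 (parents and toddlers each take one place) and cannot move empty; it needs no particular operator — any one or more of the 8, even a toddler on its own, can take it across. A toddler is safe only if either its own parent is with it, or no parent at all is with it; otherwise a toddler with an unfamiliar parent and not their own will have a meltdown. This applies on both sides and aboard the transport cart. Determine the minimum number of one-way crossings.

9

Counting alone: each trip to cell block B takes at most 3 across and each return brings at least 1 back, so after t trips out (and t−1 returns) at most 3t − (t−1) of the 8 are across; that first reaches 8 at t = 4, so at least 7 crossings are needed.
The safety rule pushes this higher. Following every safe sequence of crossings, the most of the 8 that can be at cell block B as the transport cart arrives there on crossing 7 is 7 — never all 8.
So no plan with fewer than 9 crossings exists, and this one achieves 9:
1. parent Green and toddler Green cross → cell block B.
2. parent Green crosses ← cell block A.
3. parent Green, parent Red, and toddler Red cross → cell block B.
4. parent Green and toddler Green cross ← cell block A.
5. parent Blue, parent Gold, and parent Green cross → cell block B.
6. toddler Red crosses ← cell block A.
7. toddler Green and toddler Red cross → cell block B.
8. toddler Green crosses ← cell block A.
9. toddler Blue, toddler Gold, and toddler Green cross → cell block B.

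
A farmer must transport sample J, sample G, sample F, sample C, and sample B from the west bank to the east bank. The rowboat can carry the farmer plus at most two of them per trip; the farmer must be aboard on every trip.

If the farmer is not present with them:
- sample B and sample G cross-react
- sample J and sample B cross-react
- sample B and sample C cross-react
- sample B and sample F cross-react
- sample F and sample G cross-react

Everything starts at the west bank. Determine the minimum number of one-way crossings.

Counting alone: the farmer can take at most 2 across per trip to the east bank, so moving all 5 needs at least 3 loaded trips out, with a return between consecutive ones — at least 5 crossings.
The safety rule pushes this higher. Following every safe sequence of crossings, the most of the 5 that can be at the east bank as the rowboat arrives there on crossing 5 is 4 — never all 5.
So no plan with fewer than 7 crossings exists, and this one achieves 7:
1. Farmer goes to the east bank with sample B and sample G.
2. Farmer goes back to the west bank with sample G.
3. Farmer goes to the east bank with sample G and sample J.
4. Farmer goes back to the west bank with sample B.
5. Farmer goes to the east bank with sample C and sample F.
6. Farmer goes back to the west bank with sample G.
7. Farmer goes to the east bank with sample B and sample G.

7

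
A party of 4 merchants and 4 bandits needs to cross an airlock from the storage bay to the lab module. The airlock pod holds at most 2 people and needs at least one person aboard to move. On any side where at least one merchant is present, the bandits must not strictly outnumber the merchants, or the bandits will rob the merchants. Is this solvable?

No

Following every safe sequence of crossings from the start, the most of the 8 that can be at the lab module as the airlock pod arrives there on crossings 1, 3, 5 is 2, 3, 4 respectively; the best ever achieved is 4 of 8.
From crossing 7 on, no configuration arises that was not already reachable earlier: only 11 distinct safe configurations (who is on which side, and where the airlock pod is) can ever be reached, none of them has everyone across, and every continuation just revisits them. They are: 0 merchants + 0 bandits across (airlock pod back at the start); 0 merchants + 1 bandit across (airlock pod there); 0 merchants + 1 bandit across (airlock pod back at the start); 0 merchants + 2 bandits across (airlock pod there); 0 merchants + 2 bandits across (airlock pod back at the start); 0 merchants + 3 bandits across (airlock pod there); 0 merchants + 3 bandits across (airlock pod back at the start); 0 merchants + 4 bandits across (airlock pod there); 1 merchant + 1 bandit across (airlock pod there); 1 merchant + 1 bandit across (airlock pod back at the start); 2 merchants + 2 bandits across (airlock pod there). So no valid plan exists.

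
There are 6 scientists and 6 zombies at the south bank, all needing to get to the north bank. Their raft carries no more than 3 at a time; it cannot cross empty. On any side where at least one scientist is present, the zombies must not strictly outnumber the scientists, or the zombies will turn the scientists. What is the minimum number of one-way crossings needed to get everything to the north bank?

impossible

Following every safe sequence of crossings from the start, the most of the 12 that can be at the north bank as the raft arrives there on crossings 1, 3, 5 is 3, 5, 6 respectively; the best ever achieved is 6 of 12.
From crossing 7 on, no configuration arises that was not already reachable earlier: only 17 distinct safe configurations (who is on which side, and where the raft is) can ever be reached, none of them has everyone across, and every continuation just revisits them. They are: 0 scientists + 0 zombies across (raft back at the start); 0 scientists + 1 zombie across (raft there); 0 scientists + 1 zombie across (raft back at the start); 0 scientists + 2 zombies across (raft there); 0 scientists + 2 zombies across (raft back at the start); 0 scientists + 3 zombies across (raft there); 0 scientists + 3 zombies across (raft back at the start); 0 scientists + 4 zombies across (raft there); 0 scientists + 4 zombies across (raft back at the start); 0 scientists + 5 zombies across (raft there); 0 scientists + 5 zombies across (raft back at the start); 0 scientists + 6 zombies across (raft there); 1 scientist + 1 zombie across (raft there); 1 scientist + 1 zombie across (raft back at the start); 2 scientists + 2 zombies across (raft there); 2 scientists + 2 zombies across (raft back at the start); 3 scientists + 3 zombies across (raft there). So no valid plan exists.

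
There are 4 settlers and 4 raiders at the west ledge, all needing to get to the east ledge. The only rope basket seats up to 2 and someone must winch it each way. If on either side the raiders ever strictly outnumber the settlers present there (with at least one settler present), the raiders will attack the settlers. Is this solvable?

Following every safe sequence of crossings from the start, the most of the 8 that can be at the east ledge as the rope basket arrives there on crossings 1, 3, 5 is 2, 3, 4 respectively; the best ever achieved is 4 of 8.
From crossing 7 on, no configuration arises that was not already reachable earlier: only 11 distinct safe configurations (who is on which side, and where the rope basket is) can ever be reached, none of them has everyone across, and every continuation just revisits them. They are: 0 settlers + 0 raiders across (rope basket back at the start); 0 settlers + 1 raider across (rope basket there); 0 settlers + 1 raider across (rope basket back at the start); 0 settlers + 2 raiders across (rope basket there); 0 settlers + 2 raiders across (rope basket back at the start); 0 settlers + 3 raiders across (rope basket there); 0 settlers + 3 raiders across (rope basket back at the start); 0 settlers + 4 raiders across (rope basket there); 1 settler + 1 raider across (rope basket there); 1 settler + 1 raider across (rope basket back at the start); 2 settlers + 2 raiders across (rope basket there). So no valid plan exists.

No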